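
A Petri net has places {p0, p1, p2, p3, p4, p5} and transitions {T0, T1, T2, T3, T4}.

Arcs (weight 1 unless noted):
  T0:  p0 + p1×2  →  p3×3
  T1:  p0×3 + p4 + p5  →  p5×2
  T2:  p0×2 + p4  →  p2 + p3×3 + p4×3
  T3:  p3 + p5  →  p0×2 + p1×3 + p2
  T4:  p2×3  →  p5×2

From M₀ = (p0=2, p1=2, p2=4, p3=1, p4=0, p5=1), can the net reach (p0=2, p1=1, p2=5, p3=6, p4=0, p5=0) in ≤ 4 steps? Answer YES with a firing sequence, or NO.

YES — reachable via ⟨T0, T3, T0⟩ (3 firings)

step 1: fire T0:  (p0=2, p1=2, p2=4, p3=1, p4=0, p5=1) → (p0=1, p1=0, p2=4, p3=4, p4=0, p5=1)
step 2: fire T3:  (p0=1, p1=0, p2=4, p3=4, p4=0, p5=1) → (p0=3, p1=3, p2=5, p3=3, p4=0, p5=0)
step 3: fire T0:  (p0=3, p1=3, p2=5, p3=3, p4=0, p5=0) → (p0=2, p1=1, p2=5, p3=6, p4=0, p5=0)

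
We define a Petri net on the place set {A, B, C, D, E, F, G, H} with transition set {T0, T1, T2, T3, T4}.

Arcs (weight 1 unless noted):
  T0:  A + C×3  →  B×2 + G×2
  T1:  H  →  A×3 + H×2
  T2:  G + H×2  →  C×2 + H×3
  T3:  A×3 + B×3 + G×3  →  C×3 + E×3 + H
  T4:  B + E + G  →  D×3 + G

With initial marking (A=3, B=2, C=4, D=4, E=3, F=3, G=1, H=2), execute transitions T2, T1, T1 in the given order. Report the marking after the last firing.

step 1: fire T2:  (A=3, B=2, C=4, D=4, E=3, F=3, G=1, H=2) → (A=3, B=2, C=6, D=4, E=3, F=3, G=0, H=3)
step 2: fire T1:  (A=3, B=2, C=6, D=4, E=3, F=3, G=0, H=3) → (A=6, B=2, C=6, D=4, E=3, F=3, G=0, H=4)
step 3: fire T1:  (A=6, B=2, C=6, D=4, E=3, F=3, G=0, H=4) → (A=9, B=2, C=6, D=4, E=3, F=3, G=0, H=5)

(A=9, B=2, C=6, D=4, E=3, F=3, G=0, H=5)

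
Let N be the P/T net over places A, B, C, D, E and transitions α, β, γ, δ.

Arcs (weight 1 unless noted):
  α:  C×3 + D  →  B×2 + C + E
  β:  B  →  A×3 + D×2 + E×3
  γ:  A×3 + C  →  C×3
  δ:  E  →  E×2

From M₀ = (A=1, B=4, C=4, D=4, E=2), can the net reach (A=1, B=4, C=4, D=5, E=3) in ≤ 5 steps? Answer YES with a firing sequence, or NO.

NO — not reachable within 5 firings

depth 0: 1 marking
depth 1: 4 markings reached so far
depth 2: 10 markings reached so far
depth 3: 20 markings reached so far
depth 4: 36 markings reached so far
depth 5: 58 markings reached so far
target is not among the 58 markings reachable within 5 steps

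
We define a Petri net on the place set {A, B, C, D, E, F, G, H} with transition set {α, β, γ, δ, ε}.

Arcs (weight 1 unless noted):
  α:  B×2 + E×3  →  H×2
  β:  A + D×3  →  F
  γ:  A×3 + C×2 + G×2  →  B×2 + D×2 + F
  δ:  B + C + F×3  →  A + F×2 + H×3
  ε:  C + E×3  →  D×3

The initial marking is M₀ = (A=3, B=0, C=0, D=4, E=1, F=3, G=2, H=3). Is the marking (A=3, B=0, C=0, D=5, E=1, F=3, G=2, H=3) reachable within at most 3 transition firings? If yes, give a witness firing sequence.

NO — not reachable within 3 firings

depth 0: 1 marking
depth 1: 2 markings reached so far
depth 2: 2 markings reached so far
(frontier empty at depth 2; search complete)
target is not among the 2 markings reachable within 3 steps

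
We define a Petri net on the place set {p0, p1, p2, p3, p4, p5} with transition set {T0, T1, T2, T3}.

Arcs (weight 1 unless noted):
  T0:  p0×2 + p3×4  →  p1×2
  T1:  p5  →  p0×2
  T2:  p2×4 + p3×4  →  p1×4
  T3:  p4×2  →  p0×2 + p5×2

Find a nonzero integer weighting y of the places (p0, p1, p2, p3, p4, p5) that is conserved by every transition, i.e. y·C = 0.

Incidence matrix C (rows=places, cols=transitions):
       T0   T1   T2   T3
   p0  -2    2    0    2
   p1   2    0    4    0
   p2   0    0   -4    0
   p3  -4    0   -4    0
   p4   0    0    0   -2
   p5   0   -1    0    2

Candidate y = [0, 2, 1, 1, 0, 0]; check y·C column-wise:
  col T0: 0·-2 + 2·2 + 1·0 + 1·-4 = 0
  col T1: 0·2 + 2·0 + 1·0 + 1·0 + 0·-1 = 0
  col T2: 2·4 + 1·-4 + 1·-4 = 0
  col T3: 0·2 + 2·0 + 1·0 + 1·0 + 0·-2 + 0·2 = 0

y = (p0:0, p1:2, p2:1, p3:1, p4:0, p5:0)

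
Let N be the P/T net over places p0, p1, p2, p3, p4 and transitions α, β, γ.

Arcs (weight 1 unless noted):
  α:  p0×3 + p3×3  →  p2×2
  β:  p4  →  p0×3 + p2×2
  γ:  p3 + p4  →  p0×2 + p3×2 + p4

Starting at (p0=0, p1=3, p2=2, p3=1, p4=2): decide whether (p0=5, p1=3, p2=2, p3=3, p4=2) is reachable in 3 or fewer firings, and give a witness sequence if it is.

NO — not reachable within 3 firings

depth 0: 1 marking
depth 1: 3 markings reached so far
depth 2: 6 markings reached so far
depth 3: 10 markings reached so far
target is not among the 10 markings reachable within 3 steps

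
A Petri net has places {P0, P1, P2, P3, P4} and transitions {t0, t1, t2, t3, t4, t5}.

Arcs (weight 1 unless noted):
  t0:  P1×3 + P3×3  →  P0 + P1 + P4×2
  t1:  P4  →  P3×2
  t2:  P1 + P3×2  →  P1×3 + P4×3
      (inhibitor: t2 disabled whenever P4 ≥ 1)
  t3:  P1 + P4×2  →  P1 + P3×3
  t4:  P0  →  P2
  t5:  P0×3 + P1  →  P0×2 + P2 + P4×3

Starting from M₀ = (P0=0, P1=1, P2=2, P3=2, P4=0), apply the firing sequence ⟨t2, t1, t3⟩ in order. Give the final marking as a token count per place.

(P0=0, P1=3, P2=2, P3=5, P4=0)

step 1: fire t2:  (P0=0, P1=1, P2=2, P3=2, P4=0) → (P0=0, P1=3, P2=2, P3=0, P4=3)
step 2: fire t1:  (P0=0, P1=3, P2=2, P3=0, P4=3) → (P0=0, P1=3, P2=2, P3=2, P4=2)
step 3: fire t3:  (P0=0, P1=3, P2=2, P3=2, P4=2) → (P0=0, P1=3, P2=2, P3=5, P4=0)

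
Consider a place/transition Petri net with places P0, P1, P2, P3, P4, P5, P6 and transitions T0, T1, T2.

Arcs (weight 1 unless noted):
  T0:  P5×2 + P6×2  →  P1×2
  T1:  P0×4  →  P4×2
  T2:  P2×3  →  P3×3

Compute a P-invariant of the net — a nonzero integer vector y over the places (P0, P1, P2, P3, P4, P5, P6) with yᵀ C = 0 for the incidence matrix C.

y = (P0:0, P1:0, P2:1, P3:1, P4:0, P5:0, P6:0)

Incidence matrix C (rows=places, cols=transitions):
       T0   T1   T2
   P0   0   -4    0
   P1   2    0    0
   P2   0    0   -3
   P3   0    0    3
   P4   0    2    0
   P5  -2    0    0
   P6  -2    0    0

Candidate y = [0, 0, 1, 1, 0, 0, 0]; check y·C column-wise:
  col T0: 0·2 + 1·0 + 1·0 + 0·-2 + 0·-2 = 0
  col T1: 0·-4 + 1·0 + 1·0 + 0·2 = 0
  col T2: 1·-3 + 1·3 = 0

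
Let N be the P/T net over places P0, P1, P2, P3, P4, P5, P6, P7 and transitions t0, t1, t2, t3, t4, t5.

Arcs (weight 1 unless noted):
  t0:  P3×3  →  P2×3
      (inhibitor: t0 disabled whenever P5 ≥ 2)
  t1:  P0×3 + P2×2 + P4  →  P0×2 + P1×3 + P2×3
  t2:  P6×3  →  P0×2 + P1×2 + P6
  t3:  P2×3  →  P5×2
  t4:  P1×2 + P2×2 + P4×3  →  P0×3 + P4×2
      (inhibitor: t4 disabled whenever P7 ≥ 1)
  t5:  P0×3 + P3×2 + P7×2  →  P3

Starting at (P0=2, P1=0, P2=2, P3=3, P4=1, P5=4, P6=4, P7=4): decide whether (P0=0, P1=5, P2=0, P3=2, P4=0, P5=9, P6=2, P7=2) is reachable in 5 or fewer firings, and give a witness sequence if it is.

NO — not reachable within 5 firings

depth 0: 1 marking
depth 1: 2 markings reached so far
depth 2: 4 markings reached so far
depth 3: 6 markings reached so far
depth 4: 7 markings reached so far
depth 5: 7 markings reached so far
(frontier empty at depth 5; search complete)
target is not among the 7 markings reachable within 5 steps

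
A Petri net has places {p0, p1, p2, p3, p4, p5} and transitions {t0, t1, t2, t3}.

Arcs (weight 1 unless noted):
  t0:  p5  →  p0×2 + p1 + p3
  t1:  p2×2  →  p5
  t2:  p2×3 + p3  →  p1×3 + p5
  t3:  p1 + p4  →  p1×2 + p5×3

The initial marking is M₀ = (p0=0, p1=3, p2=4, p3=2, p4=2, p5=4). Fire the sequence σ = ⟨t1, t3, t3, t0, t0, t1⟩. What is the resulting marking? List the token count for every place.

step 1: fire t1:  (p0=0, p1=3, p2=4, p3=2, p4=2, p5=4) → (p0=0, p1=3, p2=2, p3=2, p4=2, p5=5)
step 2: fire t3:  (p0=0, p1=3, p2=2, p3=2, p4=2, p5=5) → (p0=0, p1=4, p2=2, p3=2, p4=1, p5=8)
step 3: fire t3:  (p0=0, p1=4, p2=2, p3=2, p4=1, p5=8) → (p0=0, p1=5, p2=2, p3=2, p4=0, p5=11)
step 4: fire t0:  (p0=0, p1=5, p2=2, p3=2, p4=0, p5=11) → (p0=2, p1=6, p2=2, p3=3, p4=0, p5=10)
step 5: fire t0:  (p0=2, p1=6, p2=2, p3=3, p4=0, p5=10) → (p0=4, p1=7, p2=2, p3=4, p4=0, p5=9)
step 6: fire t1:  (p0=4, p1=7, p2=2, p3=4, p4=0, p5=9) → (p0=4, p1=7, p2=0, p3=4, p4=0, p5=10)

(p0=4, p1=7, p2=0, p3=4, p4=0, p5=10)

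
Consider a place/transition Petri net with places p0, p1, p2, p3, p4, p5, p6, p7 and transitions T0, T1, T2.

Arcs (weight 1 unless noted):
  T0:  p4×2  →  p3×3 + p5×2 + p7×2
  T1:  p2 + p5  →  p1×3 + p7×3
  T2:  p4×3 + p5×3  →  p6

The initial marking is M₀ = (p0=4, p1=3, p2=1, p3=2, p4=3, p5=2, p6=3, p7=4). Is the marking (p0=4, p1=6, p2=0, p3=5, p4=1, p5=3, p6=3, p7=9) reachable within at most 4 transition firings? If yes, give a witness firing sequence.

YES — reachable via ⟨T0, T1⟩ (2 firings)

step 1: fire T0:  (p0=4, p1=3, p2=1, p3=2, p4=3, p5=2, p6=3, p7=4) → (p0=4, p1=3, p2=1, p3=5, p4=1, p5=4, p6=3, p7=6)
step 2: fire T1:  (p0=4, p1=3, p2=1, p3=5, p4=1, p5=4, p6=3, p7=6) → (p0=4, p1=6, p2=0, p3=5, p4=1, p5=3, p6=3, p7=9)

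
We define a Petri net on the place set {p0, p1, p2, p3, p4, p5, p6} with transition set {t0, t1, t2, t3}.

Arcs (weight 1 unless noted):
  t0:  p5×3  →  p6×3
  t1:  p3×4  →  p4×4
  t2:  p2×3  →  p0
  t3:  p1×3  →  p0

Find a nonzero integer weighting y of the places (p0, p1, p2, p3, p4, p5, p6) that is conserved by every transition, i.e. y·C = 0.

y = (p0:3, p1:1, p2:1, p3:0, p4:0, p5:0, p6:0)

Incidence matrix C (rows=places, cols=transitions):
       t0   t1   t2   t3
   p0   0    0    1    1
   p1   0    0    0   -3
   p2   0    0   -3    0
   p3   0   -4    0    0
   p4   0    4    0    0
   p5  -3    0    0    0
   p6   3    0    0    0

Candidate y = [3, 1, 1, 0, 0, 0, 0]; check y·C column-wise:
  col t0: 3·0 + 1·0 + 1·0 + 0·-3 + 0·3 = 0
  col t1: 3·0 + 1·0 + 1·0 + 0·-4 + 0·4 = 0
  col t2: 3·1 + 1·0 + 1·-3 = 0
  col t3: 3·1 + 1·-3 + 1·0 = 0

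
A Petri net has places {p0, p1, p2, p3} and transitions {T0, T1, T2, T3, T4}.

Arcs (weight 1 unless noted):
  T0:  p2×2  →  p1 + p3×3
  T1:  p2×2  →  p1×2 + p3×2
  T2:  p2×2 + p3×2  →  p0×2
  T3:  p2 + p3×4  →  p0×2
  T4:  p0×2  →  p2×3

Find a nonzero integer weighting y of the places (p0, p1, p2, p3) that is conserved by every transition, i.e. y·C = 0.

y = (p0:3, p1:1, p2:2, p3:1)

Incidence matrix C (rows=places, cols=transitions):
       T0   T1   T2   T3   T4
   p0   0    0    2    2   -2
   p1   1    2    0    0    0
   p2  -2   -2   -2   -1    3
   p3   3    2   -2   -4    0

Candidate y = [3, 1, 2, 1]; check y·C column-wise:
  col T0: 3·0 + 1·1 + 2·-2 + 1·3 = 0
  col T1: 3·0 + 1·2 + 2·-2 + 1·2 = 0
  col T2: 3·2 + 1·0 + 2·-2 + 1·-2 = 0
  col T3: 3·2 + 1·0 + 2·-1 + 1·-4 = 0
  col T4: 3·-2 + 1·0 + 2·3 + 1·0 = 0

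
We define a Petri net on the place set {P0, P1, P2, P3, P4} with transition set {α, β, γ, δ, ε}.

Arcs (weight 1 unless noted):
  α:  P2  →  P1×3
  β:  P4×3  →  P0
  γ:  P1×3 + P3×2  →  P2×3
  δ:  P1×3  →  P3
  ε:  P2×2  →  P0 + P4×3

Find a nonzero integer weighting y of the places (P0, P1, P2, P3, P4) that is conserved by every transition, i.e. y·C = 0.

Incidence matrix C (rows=places, cols=transitions):
        α    β    γ    δ    ε
   P0   0    1    0    0    1
   P1   3    0   -3   -3    0
   P2  -1    0    3    0   -2
   P3   0    0   -2    1    0
   P4   0   -3    0    0    3

Candidate y = [3, 1, 3, 3, 1]; check y·C column-wise:
  col α: 3·0 + 1·3 + 3·-1 + 3·0 + 1·0 = 0
  col β: 3·1 + 1·0 + 3·0 + 3·0 + 1·-3 = 0
  col γ: 3·0 + 1·-3 + 3·3 + 3·-2 + 1·0 = 0
  col δ: 3·0 + 1·-3 + 3·0 + 3·1 + 1·0 = 0
  col ε: 3·1 + 1·0 + 3·-2 + 3·0 + 1·3 = 0

y = (P0:3, P1:1, P2:3, P3:3, P4:1)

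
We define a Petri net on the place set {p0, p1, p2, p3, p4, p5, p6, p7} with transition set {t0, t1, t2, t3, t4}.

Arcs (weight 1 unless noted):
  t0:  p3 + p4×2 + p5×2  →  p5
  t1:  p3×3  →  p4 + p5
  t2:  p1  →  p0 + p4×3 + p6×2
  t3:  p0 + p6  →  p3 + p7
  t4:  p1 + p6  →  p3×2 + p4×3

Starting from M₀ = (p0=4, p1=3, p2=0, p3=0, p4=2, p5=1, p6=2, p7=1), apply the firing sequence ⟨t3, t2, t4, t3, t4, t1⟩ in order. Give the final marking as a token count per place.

(p0=3, p1=0, p2=0, p3=3, p4=12, p5=2, p6=0, p7=3)

step 1: fire t3:  (p0=4, p1=3, p2=0, p3=0, p4=2, p5=1, p6=2, p7=1) → (p0=3, p1=3, p2=0, p3=1, p4=2, p5=1, p6=1, p7=2)
step 2: fire t2:  (p0=3, p1=3, p2=0, p3=1, p4=2, p5=1, p6=1, p7=2) → (p0=4, p1=2, p2=0, p3=1, p4=5, p5=1, p6=3, p7=2)
step 3: fire t4:  (p0=4, p1=2, p2=0, p3=1, p4=5, p5=1, p6=3, p7=2) → (p0=4, p1=1, p2=0, p3=3, p4=8, p5=1, p6=2, p7=2)
step 4: fire t3:  (p0=4, p1=1, p2=0, p3=3, p4=8, p5=1, p6=2, p7=2) → (p0=3, p1=1, p2=0, p3=4, p4=8, p5=1, p6=1, p7=3)
step 5: fire t4:  (p0=3, p1=1, p2=0, p3=4, p4=8, p5=1, p6=1, p7=3) → (p0=3, p1=0, p2=0, p3=6, p4=11, p5=1, p6=0, p7=3)
step 6: fire t1:  (p0=3, p1=0, p2=0, p3=6, p4=11, p5=1, p6=0, p7=3) → (p0=3, p1=0, p2=0, p3=3, p4=12, p5=2, p6=0, p7=3)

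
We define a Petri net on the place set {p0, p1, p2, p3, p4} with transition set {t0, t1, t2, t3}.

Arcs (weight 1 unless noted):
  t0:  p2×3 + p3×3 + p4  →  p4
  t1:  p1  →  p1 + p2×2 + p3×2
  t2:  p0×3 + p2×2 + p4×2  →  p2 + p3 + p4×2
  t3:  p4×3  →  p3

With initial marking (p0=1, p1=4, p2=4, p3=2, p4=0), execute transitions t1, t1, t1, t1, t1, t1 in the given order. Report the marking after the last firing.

(p0=1, p1=4, p2=16, p3=14, p4=0)

step 1: fire t1:  (p0=1, p1=4, p2=4, p3=2, p4=0) → (p0=1, p1=4, p2=6, p3=4, p4=0)
step 2: fire t1:  (p0=1, p1=4, p2=6, p3=4, p4=0) → (p0=1, p1=4, p2=8, p3=6, p4=0)
step 3: fire t1:  (p0=1, p1=4, p2=8, p3=6, p4=0) → (p0=1, p1=4, p2=10, p3=8, p4=0)
step 4: fire t1:  (p0=1, p1=4, p2=10, p3=8, p4=0) → (p0=1, p1=4, p2=12, p3=10, p4=0)
step 5: fire t1:  (p0=1, p1=4, p2=12, p3=10, p4=0) → (p0=1, p1=4, p2=14, p3=12, p4=0)
step 6: fire t1:  (p0=1, p1=4, p2=14, p3=12, p4=0) → (p0=1, p1=4, p2=16, p3=14, p4=0)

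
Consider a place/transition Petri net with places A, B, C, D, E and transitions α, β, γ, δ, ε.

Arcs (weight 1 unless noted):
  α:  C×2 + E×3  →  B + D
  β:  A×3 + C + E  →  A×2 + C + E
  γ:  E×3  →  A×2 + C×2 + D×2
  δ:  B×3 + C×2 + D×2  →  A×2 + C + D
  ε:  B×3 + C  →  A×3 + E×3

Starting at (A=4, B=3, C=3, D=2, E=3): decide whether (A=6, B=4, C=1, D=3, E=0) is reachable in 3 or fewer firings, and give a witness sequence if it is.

NO — not reachable within 3 firings

depth 0: 1 marking
depth 1: 6 markings reached so far
depth 2: 15 markings reached so far
depth 3: 25 markings reached so far
target is not among the 25 markings reachable within 3 steps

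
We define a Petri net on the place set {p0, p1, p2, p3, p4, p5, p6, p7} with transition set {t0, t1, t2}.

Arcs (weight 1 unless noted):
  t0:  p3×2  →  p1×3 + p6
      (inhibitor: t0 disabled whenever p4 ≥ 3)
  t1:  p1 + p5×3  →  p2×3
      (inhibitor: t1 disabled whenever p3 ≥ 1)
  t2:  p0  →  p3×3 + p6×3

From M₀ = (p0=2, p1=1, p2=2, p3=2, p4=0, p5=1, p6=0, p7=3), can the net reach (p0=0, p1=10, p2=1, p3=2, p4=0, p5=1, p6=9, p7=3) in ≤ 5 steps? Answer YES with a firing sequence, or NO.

depth 0: 1 marking
depth 1: 3 markings reached so far
depth 2: 5 markings reached so far
depth 3: 7 markings reached so far
depth 4: 8 markings reached so far
depth 5: 9 markings reached so far
target is not among the 9 markings reachable within 5 steps

NO — not reachable within 5 firings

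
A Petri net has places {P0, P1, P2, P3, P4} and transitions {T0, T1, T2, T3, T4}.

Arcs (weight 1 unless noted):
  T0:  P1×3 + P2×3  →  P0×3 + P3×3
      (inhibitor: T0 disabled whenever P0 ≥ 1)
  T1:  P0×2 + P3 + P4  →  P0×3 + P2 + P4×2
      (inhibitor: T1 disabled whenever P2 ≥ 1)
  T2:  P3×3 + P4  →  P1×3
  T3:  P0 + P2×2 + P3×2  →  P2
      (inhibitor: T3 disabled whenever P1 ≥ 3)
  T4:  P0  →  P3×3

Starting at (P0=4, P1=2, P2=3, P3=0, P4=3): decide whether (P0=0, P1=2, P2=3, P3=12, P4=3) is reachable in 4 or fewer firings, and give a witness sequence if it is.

YES — reachable via ⟨T4, T4, T4, T4⟩ (4 firings)

step 1: fire T4:  (P0=4, P1=2, P2=3, P3=0, P4=3) → (P0=3, P1=2, P2=3, P3=3, P4=3)
step 2: fire T4:  (P0=3, P1=2, P2=3, P3=3, P4=3) → (P0=2, P1=2, P2=3, P3=6, P4=3)
step 3: fire T4:  (P0=2, P1=2, P2=3, P3=6, P4=3) → (P0=1, P1=2, P2=3, P3=9, P4=3)
step 4: fire T4:  (P0=1, P1=2, P2=3, P3=9, P4=3) → (P0=0, P1=2, P2=3, P3=12, P4=3)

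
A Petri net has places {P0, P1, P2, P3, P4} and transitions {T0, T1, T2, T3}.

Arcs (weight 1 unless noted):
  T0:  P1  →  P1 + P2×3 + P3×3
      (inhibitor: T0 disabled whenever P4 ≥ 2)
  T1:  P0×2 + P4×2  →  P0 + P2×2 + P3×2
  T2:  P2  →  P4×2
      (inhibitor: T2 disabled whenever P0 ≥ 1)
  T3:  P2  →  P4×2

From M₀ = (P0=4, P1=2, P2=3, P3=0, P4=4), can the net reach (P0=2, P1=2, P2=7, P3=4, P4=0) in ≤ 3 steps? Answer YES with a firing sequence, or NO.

step 1: fire T1:  (P0=4, P1=2, P2=3, P3=0, P4=4) → (P0=3, P1=2, P2=5, P3=2, P4=2)
step 2: fire T1:  (P0=3, P1=2, P2=5, P3=2, P4=2) → (P0=2, P1=2, P2=7, P3=4, P4=0)

YES — reachable via ⟨T1, T1⟩ (2 firings)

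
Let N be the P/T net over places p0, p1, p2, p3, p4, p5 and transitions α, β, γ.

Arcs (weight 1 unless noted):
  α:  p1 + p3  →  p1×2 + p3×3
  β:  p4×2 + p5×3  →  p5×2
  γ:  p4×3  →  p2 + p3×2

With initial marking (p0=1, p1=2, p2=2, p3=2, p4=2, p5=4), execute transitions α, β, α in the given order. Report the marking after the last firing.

step 1: fire α:  (p0=1, p1=2, p2=2, p3=2, p4=2, p5=4) → (p0=1, p1=3, p2=2, p3=4, p4=2, p5=4)
step 2: fire β:  (p0=1, p1=3, p2=2, p3=4, p4=2, p5=4) → (p0=1, p1=3, p2=2, p3=4, p4=0, p5=3)
step 3: fire α:  (p0=1, p1=3, p2=2, p3=4, p4=0, p5=3) → (p0=1, p1=4, p2=2, p3=6, p4=0, p5=3)

(p0=1, p1=4, p2=2, p3=6, p4=0, p5=3)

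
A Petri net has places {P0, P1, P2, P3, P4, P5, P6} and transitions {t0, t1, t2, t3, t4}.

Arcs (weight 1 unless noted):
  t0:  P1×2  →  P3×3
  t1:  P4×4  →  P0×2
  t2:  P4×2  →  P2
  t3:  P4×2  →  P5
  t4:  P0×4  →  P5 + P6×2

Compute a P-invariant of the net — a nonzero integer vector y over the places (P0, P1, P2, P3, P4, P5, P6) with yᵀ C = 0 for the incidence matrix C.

y = (P0:0, P1:3, P2:0, P3:2, P4:0, P5:0, P6:0)

Incidence matrix C (rows=places, cols=transitions):
       t0   t1   t2   t3   t4
   P0   0    2    0    0   -4
   P1  -2    0    0    0    0
   P2   0    0    1    0    0
   P3   3    0    0    0    0
   P4   0   -4   -2   -2    0
   P5   0    0    0    1    1
   P6   0    0    0    0    2

Candidate y = [0, 3, 0, 2, 0, 0, 0]; check y·C column-wise:
  col t0: 3·-2 + 2·3 = 0
  col t1: 0·2 + 3·0 + 2·0 + 0·-4 = 0
  col t2: 3·0 + 0·1 + 2·0 + 0·-2 = 0
  col t3: 3·0 + 2·0 + 0·-2 + 0·1 = 0
  col t4: 0·-4 + 3·0 + 2·0 + 0·1 + 0·2 = 0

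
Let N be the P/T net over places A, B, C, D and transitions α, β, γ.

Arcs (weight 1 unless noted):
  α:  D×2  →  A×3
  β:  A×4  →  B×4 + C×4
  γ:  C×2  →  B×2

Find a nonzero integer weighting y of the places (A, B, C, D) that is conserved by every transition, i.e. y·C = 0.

Incidence matrix C (rows=places, cols=transitions):
        α    β    γ
    A   3   -4    0
    B   0    4    2
    C   0    4   -2
    D  -2    0    0

Candidate y = [2, 1, 1, 3]; check y·C column-wise:
  col α: 2·3 + 1·0 + 1·0 + 3·-2 = 0
  col β: 2·-4 + 1·4 + 1·4 + 3·0 = 0
  col γ: 2·0 + 1·2 + 1·-2 + 3·0 = 0

y = (A:2, B:1, C:1, D:3)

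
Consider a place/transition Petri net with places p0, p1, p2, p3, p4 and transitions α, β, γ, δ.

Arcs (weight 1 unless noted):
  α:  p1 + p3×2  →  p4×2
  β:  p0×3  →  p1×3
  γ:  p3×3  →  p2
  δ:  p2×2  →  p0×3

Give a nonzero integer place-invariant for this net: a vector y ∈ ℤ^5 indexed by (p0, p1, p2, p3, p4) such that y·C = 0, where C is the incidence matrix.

Incidence matrix C (rows=places, cols=transitions):
        α    β    γ    δ
   p0   0   -3    0    3
   p1  -1    3    0    0
   p2   0    0    1   -2
   p3  -2    0   -3    0
   p4   2    0    0    0

Candidate y = [2, 2, 3, 1, 2]; check y·C column-wise:
  col α: 2·0 + 2·-1 + 3·0 + 1·-2 + 2·2 = 0
  col β: 2·-3 + 2·3 + 3·0 + 1·0 + 2·0 = 0
  col γ: 2·0 + 2·0 + 3·1 + 1·-3 + 2·0 = 0
  col δ: 2·3 + 2·0 + 3·-2 + 1·0 + 2·0 = 0

y = (p0:2, p1:2, p2:3, p3:1, p4:2)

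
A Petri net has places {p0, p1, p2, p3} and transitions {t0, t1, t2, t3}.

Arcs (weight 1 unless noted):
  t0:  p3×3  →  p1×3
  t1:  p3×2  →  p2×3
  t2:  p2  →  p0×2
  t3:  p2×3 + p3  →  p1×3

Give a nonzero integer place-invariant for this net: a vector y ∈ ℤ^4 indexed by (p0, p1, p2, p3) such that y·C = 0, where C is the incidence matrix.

Incidence matrix C (rows=places, cols=transitions):
       t0   t1   t2   t3
   p0   0    0    2    0
   p1   3    0    0    3
   p2   0    3   -1   -3
   p3  -3   -2    0   -1

Candidate y = [1, 3, 2, 3]; check y·C column-wise:
  col t0: 1·0 + 3·3 + 2·0 + 3·-3 = 0
  col t1: 1·0 + 3·0 + 2·3 + 3·-2 = 0
  col t2: 1·2 + 3·0 + 2·-1 + 3·0 = 0
  col t3: 1·0 + 3·3 + 2·-3 + 3·-1 = 0

y = (p0:1, p1:3, p2:2, p3:3)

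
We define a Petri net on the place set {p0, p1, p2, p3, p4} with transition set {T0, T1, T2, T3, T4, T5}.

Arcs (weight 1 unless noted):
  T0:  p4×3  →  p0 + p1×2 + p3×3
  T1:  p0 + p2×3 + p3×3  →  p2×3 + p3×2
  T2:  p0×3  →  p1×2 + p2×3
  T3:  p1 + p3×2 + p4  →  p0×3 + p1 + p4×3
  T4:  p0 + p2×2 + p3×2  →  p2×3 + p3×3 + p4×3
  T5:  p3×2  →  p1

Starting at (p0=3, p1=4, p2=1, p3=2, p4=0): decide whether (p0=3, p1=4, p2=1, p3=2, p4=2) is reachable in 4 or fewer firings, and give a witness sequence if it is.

NO — not reachable within 4 firings

depth 0: 1 marking
depth 1: 3 markings reached so far
depth 2: 4 markings reached so far
depth 3: 4 markings reached so far
(frontier empty at depth 3; search complete)
target is not among the 4 markings reachable within 4 steps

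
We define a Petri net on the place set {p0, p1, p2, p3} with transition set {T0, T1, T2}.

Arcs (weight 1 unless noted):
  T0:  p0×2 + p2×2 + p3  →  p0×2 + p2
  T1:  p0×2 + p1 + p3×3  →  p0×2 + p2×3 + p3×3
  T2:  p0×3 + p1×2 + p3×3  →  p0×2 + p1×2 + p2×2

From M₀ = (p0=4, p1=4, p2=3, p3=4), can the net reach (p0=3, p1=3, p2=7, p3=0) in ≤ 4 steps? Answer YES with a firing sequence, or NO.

YES — reachable via ⟨T0, T1, T2⟩ (3 firings)

step 1: fire T0:  (p0=4, p1=4, p2=3, p3=4) → (p0=4, p1=4, p2=2, p3=3)
step 2: fire T1:  (p0=4, p1=4, p2=2, p3=3) → (p0=4, p1=3, p2=5, p3=3)
step 3: fire T2:  (p0=4, p1=3, p2=5, p3=3) → (p0=3, p1=3, p2=7, p3=0)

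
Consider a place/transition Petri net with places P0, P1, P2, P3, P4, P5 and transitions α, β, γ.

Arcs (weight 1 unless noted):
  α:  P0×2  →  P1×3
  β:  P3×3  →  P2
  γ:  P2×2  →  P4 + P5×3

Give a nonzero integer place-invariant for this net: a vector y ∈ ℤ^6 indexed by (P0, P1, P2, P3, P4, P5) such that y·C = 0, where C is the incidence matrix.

y = (P0:3, P1:2, P2:0, P3:0, P4:0, P5:0)

Incidence matrix C (rows=places, cols=transitions):
        α    β    γ
   P0  -2    0    0
   P1   3    0    0
   P2   0    1   -2
   P3   0   -3    0
   P4   0    0    1
   P5   0    0    3

Candidate y = [3, 2, 0, 0, 0, 0]; check y·C column-wise:
  col α: 3·-2 + 2·3 = 0
  col β: 3·0 + 2·0 + 0·1 + 0·-3 = 0
  col γ: 3·0 + 2·0 + 0·-2 + 0·1 + 0·3 = 0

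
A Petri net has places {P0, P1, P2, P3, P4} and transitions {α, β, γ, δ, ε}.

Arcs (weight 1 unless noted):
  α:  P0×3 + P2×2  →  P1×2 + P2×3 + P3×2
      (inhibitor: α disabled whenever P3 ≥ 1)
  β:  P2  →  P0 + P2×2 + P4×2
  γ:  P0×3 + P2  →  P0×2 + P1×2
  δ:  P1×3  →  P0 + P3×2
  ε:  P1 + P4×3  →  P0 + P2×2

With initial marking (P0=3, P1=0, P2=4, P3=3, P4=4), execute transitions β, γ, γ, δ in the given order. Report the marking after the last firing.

(P0=3, P1=1, P2=3, P3=5, P4=6)

step 1: fire β:  (P0=3, P1=0, P2=4, P3=3, P4=4) → (P0=4, P1=0, P2=5, P3=3, P4=6)
step 2: fire γ:  (P0=4, P1=0, P2=5, P3=3, P4=6) → (P0=3, P1=2, P2=4, P3=3, P4=6)
step 3: fire γ:  (P0=3, P1=2, P2=4, P3=3, P4=6) → (P0=2, P1=4, P2=3, P3=3, P4=6)
step 4: fire δ:  (P0=2, P1=4, P2=3, P3=3, P4=6) → (P0=3, P1=1, P2=3, P3=5, P4=6)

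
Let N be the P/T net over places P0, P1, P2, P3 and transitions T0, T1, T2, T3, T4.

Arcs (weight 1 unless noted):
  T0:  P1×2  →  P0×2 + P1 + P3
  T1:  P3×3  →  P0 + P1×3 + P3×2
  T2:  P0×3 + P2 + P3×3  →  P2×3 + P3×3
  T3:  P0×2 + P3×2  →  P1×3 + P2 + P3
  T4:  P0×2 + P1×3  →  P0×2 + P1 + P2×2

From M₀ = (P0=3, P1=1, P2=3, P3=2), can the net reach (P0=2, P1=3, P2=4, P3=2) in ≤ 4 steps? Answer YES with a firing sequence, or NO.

depth 0: 1 marking
depth 1: 2 markings reached so far
depth 2: 3 markings reached so far
depth 3: 6 markings reached so far
depth 4: 11 markings reached so far
target is not among the 11 markings reachable within 4 steps

NO — not reachable within 4 firings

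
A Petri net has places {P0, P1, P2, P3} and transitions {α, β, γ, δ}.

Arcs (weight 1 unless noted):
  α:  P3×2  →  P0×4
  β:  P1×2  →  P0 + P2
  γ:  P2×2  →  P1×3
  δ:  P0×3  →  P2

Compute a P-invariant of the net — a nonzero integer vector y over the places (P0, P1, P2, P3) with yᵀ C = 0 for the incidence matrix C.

Incidence matrix C (rows=places, cols=transitions):
        α    β    γ    δ
   P0   4    1    0   -3
   P1   0   -2    3    0
   P2   0    1   -2    1
   P3  -2    0    0    0

Candidate y = [1, 2, 3, 2]; check y·C column-wise:
  col α: 1·4 + 2·0 + 3·0 + 2·-2 = 0
  col β: 1·1 + 2·-2 + 3·1 + 2·0 = 0
  col γ: 1·0 + 2·3 + 3·-2 + 2·0 = 0
  col δ: 1·-3 + 2·0 + 3·1 + 2·0 = 0

y = (P0:1, P1:2, P2:3, P3:2)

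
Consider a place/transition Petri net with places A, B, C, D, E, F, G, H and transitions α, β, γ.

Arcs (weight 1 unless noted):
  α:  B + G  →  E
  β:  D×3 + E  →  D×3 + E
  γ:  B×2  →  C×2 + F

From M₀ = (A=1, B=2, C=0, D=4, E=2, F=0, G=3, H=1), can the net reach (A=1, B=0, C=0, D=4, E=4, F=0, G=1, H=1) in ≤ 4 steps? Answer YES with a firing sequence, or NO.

YES — reachable via ⟨α, α⟩ (2 firings)

step 1: fire α:  (A=1, B=2, C=0, D=4, E=2, F=0, G=3, H=1) → (A=1, B=1, C=0, D=4, E=3, F=0, G=2, H=1)
step 2: fire α:  (A=1, B=1, C=0, D=4, E=3, F=0, G=2, H=1) → (A=1, B=0, C=0, D=4, E=4, F=0, G=1, H=1)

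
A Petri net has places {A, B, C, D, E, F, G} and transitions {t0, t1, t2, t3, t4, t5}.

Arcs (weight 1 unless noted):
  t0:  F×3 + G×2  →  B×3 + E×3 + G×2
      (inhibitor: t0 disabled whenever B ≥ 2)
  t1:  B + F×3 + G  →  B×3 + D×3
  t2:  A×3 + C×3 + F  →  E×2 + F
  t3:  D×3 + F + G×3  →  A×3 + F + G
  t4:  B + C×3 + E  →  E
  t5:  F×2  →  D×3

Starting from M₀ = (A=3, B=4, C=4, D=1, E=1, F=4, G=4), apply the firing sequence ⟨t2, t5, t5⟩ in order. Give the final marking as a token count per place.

step 1: fire t2:  (A=3, B=4, C=4, D=1, E=1, F=4, G=4) → (A=0, B=4, C=1, D=1, E=3, F=4, G=4)
step 2: fire t5:  (A=0, B=4, C=1, D=1, E=3, F=4, G=4) → (A=0, B=4, C=1, D=4, E=3, F=2, G=4)
step 3: fire t5:  (A=0, B=4, C=1, D=4, E=3, F=2, G=4) → (A=0, B=4, C=1, D=7, E=3, F=0, G=4)

(A=0, B=4, C=1, D=7, E=3, F=0, G=4)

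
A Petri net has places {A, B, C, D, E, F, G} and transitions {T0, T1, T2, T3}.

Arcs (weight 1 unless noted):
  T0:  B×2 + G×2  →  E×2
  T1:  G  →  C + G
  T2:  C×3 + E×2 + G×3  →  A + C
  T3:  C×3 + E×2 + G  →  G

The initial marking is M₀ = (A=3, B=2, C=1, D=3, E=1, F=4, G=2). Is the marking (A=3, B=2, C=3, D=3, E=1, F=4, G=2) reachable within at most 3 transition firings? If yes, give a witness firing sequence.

step 1: fire T1:  (A=3, B=2, C=1, D=3, E=1, F=4, G=2) → (A=3, B=2, C=2, D=3, E=1, F=4, G=2)
step 2: fire T1:  (A=3, B=2, C=2, D=3, E=1, F=4, G=2) → (A=3, B=2, C=3, D=3, E=1, F=4, G=2)

YES — reachable via ⟨T1, T1⟩ (2 firings)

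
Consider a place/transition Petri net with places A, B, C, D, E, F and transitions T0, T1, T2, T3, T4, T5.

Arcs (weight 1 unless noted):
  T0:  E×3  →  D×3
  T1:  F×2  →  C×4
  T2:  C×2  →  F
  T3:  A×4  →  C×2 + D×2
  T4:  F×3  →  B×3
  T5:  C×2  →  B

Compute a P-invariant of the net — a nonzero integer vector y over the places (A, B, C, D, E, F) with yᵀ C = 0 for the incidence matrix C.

Incidence matrix C (rows=places, cols=transitions):
       T0   T1   T2   T3   T4   T5
    A   0    0    0   -4    0    0
    B   0    0    0    0    3    1
    C   0    4   -2    2    0   -2
    D   3    0    0    2    0    0
    E  -3    0    0    0    0    0
    F   0   -2    1    0   -3    0

Candidate y = [1, 0, 0, 2, 2, 0]; check y·C column-wise:
  col T0: 1·0 + 2·3 + 2·-3 = 0
  col T1: 1·0 + 0·4 + 2·0 + 2·0 + 0·-2 = 0
  col T2: 1·0 + 0·-2 + 2·0 + 2·0 + 0·1 = 0
  col T3: 1·-4 + 0·2 + 2·2 + 2·0 = 0
  col T4: 1·0 + 0·3 + 2·0 + 2·0 + 0·-3 = 0
  col T5: 1·0 + 0·1 + 0·-2 + 2·0 + 2·0 = 0

y = (A:1, B:0, C:0, D:2, E:2, F:0)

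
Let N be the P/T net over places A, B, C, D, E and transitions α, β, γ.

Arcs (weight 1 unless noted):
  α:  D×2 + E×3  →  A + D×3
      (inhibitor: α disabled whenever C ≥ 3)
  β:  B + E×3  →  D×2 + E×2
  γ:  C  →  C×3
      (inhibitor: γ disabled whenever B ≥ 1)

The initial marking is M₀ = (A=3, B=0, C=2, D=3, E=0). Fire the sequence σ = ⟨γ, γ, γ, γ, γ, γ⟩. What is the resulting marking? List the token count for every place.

(A=3, B=0, C=14, D=3, E=0)

step 1: fire γ:  (A=3, B=0, C=2, D=3, E=0) → (A=3, B=0, C=4, D=3, E=0)
step 2: fire γ:  (A=3, B=0, C=4, D=3, E=0) → (A=3, B=0, C=6, D=3, E=0)
step 3: fire γ:  (A=3, B=0, C=6, D=3, E=0) → (A=3, B=0, C=8, D=3, E=0)
step 4: fire γ:  (A=3, B=0, C=8, D=3, E=0) → (A=3, B=0, C=10, D=3, E=0)
step 5: fire γ:  (A=3, B=0, C=10, D=3, E=0) → (A=3, B=0, C=12, D=3, E=0)
step 6: fire γ:  (A=3, B=0, C=12, D=3, E=0) → (A=3, B=0, C=14, D=3, E=0)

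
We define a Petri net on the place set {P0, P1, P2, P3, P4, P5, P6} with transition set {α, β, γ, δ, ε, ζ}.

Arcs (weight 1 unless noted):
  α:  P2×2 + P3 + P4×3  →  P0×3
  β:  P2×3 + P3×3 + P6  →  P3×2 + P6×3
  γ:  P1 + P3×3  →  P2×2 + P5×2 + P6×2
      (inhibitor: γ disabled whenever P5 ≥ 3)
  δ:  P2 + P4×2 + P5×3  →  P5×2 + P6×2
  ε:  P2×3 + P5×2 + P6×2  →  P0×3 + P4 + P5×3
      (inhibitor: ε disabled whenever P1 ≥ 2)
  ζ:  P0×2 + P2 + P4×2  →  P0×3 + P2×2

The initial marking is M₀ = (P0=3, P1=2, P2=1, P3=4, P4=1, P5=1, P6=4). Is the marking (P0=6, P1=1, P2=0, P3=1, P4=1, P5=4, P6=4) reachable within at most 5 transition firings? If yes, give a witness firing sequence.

NO — not reachable within 5 firings

depth 0: 1 marking
depth 1: 2 markings reached so far
depth 2: 3 markings reached so far
depth 3: 3 markings reached so far
(frontier empty at depth 3; search complete)
target is not among the 3 markings reachable within 5 steps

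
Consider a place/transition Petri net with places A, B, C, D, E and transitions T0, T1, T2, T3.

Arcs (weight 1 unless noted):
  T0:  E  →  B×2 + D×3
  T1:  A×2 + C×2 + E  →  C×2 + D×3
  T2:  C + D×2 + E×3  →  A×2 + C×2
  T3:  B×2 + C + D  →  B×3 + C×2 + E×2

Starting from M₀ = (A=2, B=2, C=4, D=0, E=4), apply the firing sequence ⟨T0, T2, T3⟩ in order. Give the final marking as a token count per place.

step 1: fire T0:  (A=2, B=2, C=4, D=0, E=4) → (A=2, B=4, C=4, D=3, E=3)
step 2: fire T2:  (A=2, B=4, C=4, D=3, E=3) → (A=4, B=4, C=5, D=1, E=0)
step 3: fire T3:  (A=4, B=4, C=5, D=1, E=0) → (A=4, B=5, C=6, D=0, E=2)

(A=4, B=5, C=6, D=0, E=2)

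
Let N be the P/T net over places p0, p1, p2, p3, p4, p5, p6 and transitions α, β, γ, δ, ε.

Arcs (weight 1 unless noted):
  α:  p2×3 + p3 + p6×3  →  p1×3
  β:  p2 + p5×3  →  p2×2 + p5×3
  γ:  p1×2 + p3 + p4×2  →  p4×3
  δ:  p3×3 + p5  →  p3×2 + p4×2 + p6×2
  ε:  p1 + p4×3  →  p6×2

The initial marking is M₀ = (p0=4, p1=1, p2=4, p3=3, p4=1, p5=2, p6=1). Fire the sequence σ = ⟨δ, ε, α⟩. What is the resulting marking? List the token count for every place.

step 1: fire δ:  (p0=4, p1=1, p2=4, p3=3, p4=1, p5=2, p6=1) → (p0=4, p1=1, p2=4, p3=2, p4=3, p5=1, p6=3)
step 2: fire ε:  (p0=4, p1=1, p2=4, p3=2, p4=3, p5=1, p6=3) → (p0=4, p1=0, p2=4, p3=2, p4=0, p5=1, p6=5)
step 3: fire α:  (p0=4, p1=0, p2=4, p3=2, p4=0, p5=1, p6=5) → (p0=4, p1=3, p2=1, p3=1, p4=0, p5=1, p6=2)

(p0=4, p1=3, p2=1, p3=1, p4=0, p5=1, p6=2)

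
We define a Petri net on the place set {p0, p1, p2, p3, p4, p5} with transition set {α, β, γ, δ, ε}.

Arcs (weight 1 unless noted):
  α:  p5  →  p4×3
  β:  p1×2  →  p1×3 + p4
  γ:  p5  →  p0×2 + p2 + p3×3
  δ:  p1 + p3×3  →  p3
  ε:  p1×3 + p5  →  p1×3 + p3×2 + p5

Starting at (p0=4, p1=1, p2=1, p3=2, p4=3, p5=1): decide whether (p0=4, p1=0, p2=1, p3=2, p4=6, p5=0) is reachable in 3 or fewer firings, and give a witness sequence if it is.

depth 0: 1 marking
depth 1: 3 markings reached so far
depth 2: 4 markings reached so far
depth 3: 4 markings reached so far
(frontier empty at depth 3; search complete)
target is not among the 4 markings reachable within 3 steps

NO — not reachable within 3 firings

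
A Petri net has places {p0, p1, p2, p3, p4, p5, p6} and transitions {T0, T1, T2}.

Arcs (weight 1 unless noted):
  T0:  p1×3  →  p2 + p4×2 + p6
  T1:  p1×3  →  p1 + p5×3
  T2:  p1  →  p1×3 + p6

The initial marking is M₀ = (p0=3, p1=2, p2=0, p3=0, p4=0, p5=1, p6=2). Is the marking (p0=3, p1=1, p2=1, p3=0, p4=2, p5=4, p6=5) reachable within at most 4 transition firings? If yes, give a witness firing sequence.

step 1: fire T2:  (p0=3, p1=2, p2=0, p3=0, p4=0, p5=1, p6=2) → (p0=3, p1=4, p2=0, p3=0, p4=0, p5=1, p6=3)
step 2: fire T0:  (p0=3, p1=4, p2=0, p3=0, p4=0, p5=1, p6=3) → (p0=3, p1=1, p2=1, p3=0, p4=2, p5=1, p6=4)
step 3: fire T2:  (p0=3, p1=1, p2=1, p3=0, p4=2, p5=1, p6=4) → (p0=3, p1=3, p2=1, p3=0, p4=2, p5=1, p6=5)
step 4: fire T1:  (p0=3, p1=3, p2=1, p3=0, p4=2, p5=1, p6=5) → (p0=3, p1=1, p2=1, p3=0, p4=2, p5=4, p6=5)

YES — reachable via ⟨T2, T0, T2, T1⟩ (4 firings)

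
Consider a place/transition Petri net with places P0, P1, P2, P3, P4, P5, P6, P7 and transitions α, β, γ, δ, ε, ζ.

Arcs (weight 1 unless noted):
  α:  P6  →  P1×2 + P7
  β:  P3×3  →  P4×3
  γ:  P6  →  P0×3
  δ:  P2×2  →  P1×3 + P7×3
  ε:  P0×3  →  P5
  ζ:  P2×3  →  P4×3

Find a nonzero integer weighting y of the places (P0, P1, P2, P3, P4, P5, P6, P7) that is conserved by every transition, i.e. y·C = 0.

Incidence matrix C (rows=places, cols=transitions):
        α    β    γ    δ    ε    ζ
   P0   0    0    3    0   -3    0
   P1   2    0    0    3    0    0
   P2   0    0    0   -2    0   -3
   P3   0   -3    0    0    0    0
   P4   0    3    0    0    0    3
   P5   0    0    0    0    1    0
   P6  -1    0   -1    0    0    0
   P7   1    0    0    3    0    0

Candidate y = [4, 6, 9, 9, 9, 12, 12, 0]; check y·C column-wise:
  col α: 4·0 + 6·2 + 9·0 + 9·0 + 9·0 + 12·0 + 12·-1 + 0·1 = 0
  col β: 4·0 + 6·0 + 9·0 + 9·-3 + 9·3 + 12·0 + 12·0 = 0
  col γ: 4·3 + 6·0 + 9·0 + 9·0 + 9·0 + 12·0 + 12·-1 = 0
  col δ: 4·0 + 6·3 + 9·-2 + 9·0 + 9·0 + 12·0 + 12·0 + 0·3 = 0
  col ε: 4·-3 + 6·0 + 9·0 + 9·0 + 9·0 + 12·1 + 12·0 = 0
  col ζ: 4·0 + 6·0 + 9·-3 + 9·0 + 9·3 + 12·0 + 12·0 = 0

y = (P0:4, P1:6, P2:9, P3:9, P4:9, P5:12, P6:12, P7:0)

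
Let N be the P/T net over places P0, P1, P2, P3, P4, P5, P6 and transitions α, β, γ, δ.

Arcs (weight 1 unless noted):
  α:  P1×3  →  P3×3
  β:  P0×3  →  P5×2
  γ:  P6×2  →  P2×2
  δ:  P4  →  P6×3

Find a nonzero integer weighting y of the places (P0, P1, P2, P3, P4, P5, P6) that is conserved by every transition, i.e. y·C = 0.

y = (P0:0, P1:1, P2:0, P3:1, P4:0, P5:0, P6:0)

Incidence matrix C (rows=places, cols=transitions):
        α    β    γ    δ
   P0   0   -3    0    0
   P1  -3    0    0    0
   P2   0    0    2    0
   P3   3    0    0    0
   P4   0    0    0   -1
   P5   0    2    0    0
   P6   0    0   -2    3

Candidate y = [0, 1, 0, 1, 0, 0, 0]; check y·C column-wise:
  col α: 1·-3 + 1·3 = 0
  col β: 0·-3 + 1·0 + 1·0 + 0·2 = 0
  col γ: 1·0 + 0·2 + 1·0 + 0·-2 = 0
  col δ: 1·0 + 1·0 + 0·-1 + 0·3 = 0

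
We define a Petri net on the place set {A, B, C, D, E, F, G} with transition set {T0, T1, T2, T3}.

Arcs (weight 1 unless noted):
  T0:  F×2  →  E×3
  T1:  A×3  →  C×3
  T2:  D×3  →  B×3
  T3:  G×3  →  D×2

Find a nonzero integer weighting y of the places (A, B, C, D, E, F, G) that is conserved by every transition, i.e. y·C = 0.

y = (A:1, B:0, C:1, D:0, E:0, F:0, G:0)

Incidence matrix C (rows=places, cols=transitions):
       T0   T1   T2   T3
    A   0   -3    0    0
    B   0    0    3    0
    C   0    3    0    0
    D   0    0   -3    2
    E   3    0    0    0
    F  -2    0    0    0
    G   0    0    0   -3

Candidate y = [1, 0, 1, 0, 0, 0, 0]; check y·C column-wise:
  col T0: 1·0 + 1·0 + 0·3 + 0·-2 = 0
  col T1: 1·-3 + 1·3 = 0
  col T2: 1·0 + 0·3 + 1·0 + 0·-3 = 0
  col T3: 1·0 + 1·0 + 0·2 + 0·-3 = 0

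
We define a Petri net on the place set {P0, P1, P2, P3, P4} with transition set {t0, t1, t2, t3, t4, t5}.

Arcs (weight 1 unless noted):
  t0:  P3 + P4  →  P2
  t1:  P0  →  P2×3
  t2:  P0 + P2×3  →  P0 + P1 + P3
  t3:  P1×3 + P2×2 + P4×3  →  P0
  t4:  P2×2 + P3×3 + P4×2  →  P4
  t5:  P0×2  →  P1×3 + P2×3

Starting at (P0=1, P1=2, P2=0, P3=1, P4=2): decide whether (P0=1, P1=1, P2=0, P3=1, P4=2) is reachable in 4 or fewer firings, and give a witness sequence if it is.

NO — not reachable within 4 firings

depth 0: 1 marking
depth 1: 3 markings reached so far
depth 2: 4 markings reached so far
depth 3: 4 markings reached so far
(frontier empty at depth 3; search complete)
target is not among the 4 markings reachable within 4 steps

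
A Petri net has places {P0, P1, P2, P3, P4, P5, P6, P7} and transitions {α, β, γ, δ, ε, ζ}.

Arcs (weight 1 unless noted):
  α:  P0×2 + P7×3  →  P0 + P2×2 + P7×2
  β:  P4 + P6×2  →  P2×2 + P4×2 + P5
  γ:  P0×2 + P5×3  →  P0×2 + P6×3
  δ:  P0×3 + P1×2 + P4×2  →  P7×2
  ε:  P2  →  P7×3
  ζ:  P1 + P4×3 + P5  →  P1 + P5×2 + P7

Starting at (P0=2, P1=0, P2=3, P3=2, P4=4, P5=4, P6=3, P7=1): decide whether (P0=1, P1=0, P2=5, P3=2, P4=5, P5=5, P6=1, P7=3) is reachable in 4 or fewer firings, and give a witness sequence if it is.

NO — not reachable within 4 firings

depth 0: 1 marking
depth 1: 4 markings reached so far
depth 2: 9 markings reached so far
depth 3: 17 markings reached so far
depth 4: 27 markings reached so far
target is not among the 27 markings reachable within 4 steps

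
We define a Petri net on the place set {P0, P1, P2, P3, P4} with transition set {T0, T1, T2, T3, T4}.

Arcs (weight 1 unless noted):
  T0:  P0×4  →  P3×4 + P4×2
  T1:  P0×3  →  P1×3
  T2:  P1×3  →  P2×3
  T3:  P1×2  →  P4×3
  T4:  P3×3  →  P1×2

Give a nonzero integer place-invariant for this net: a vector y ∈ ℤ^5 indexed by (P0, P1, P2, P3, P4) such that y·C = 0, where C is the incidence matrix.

Incidence matrix C (rows=places, cols=transitions):
       T0   T1   T2   T3   T4
   P0  -4   -3    0    0    0
   P1   0    3   -3   -2    2
   P2   0    0    3    0    0
   P3   4    0    0    0   -3
   P4   2    0    0    3    0

Candidate y = [3, 3, 3, 2, 2]; check y·C column-wise:
  col T0: 3·-4 + 3·0 + 3·0 + 2·4 + 2·2 = 0
  col T1: 3·-3 + 3·3 + 3·0 + 2·0 + 2·0 = 0
  col T2: 3·0 + 3·-3 + 3·3 + 2·0 + 2·0 = 0
  col T3: 3·0 + 3·-2 + 3·0 + 2·0 + 2·3 = 0
  col T4: 3·0 + 3·2 + 3·0 + 2·-3 + 2·0 = 0

y = (P0:3, P1:3, P2:3, P3:2, P4:2)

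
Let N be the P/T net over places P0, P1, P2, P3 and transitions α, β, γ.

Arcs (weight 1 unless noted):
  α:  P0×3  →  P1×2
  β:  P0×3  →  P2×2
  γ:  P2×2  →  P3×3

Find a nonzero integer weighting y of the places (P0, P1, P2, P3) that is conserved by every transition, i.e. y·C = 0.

y = (P0:2, P1:3, P2:3, P3:2)

Incidence matrix C (rows=places, cols=transitions):
        α    β    γ
   P0  -3   -3    0
   P1   2    0    0
   P2   0    2   -2
   P3   0    0    3

Candidate y = [2, 3, 3, 2]; check y·C column-wise:
  col α: 2·-3 + 3·2 + 3·0 + 2·0 = 0
  col β: 2·-3 + 3·0 + 3·2 + 2·0 = 0
  col γ: 2·0 + 3·0 + 3·-2 + 2·3 = 0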